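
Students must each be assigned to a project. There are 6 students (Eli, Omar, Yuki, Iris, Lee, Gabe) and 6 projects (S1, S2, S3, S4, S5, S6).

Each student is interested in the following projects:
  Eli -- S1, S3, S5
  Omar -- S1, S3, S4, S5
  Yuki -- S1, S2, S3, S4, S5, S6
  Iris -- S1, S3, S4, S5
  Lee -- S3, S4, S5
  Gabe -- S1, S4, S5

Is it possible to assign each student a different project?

The set {Eli, Omar, Iris, Lee, Gabe} has only 4 neighbours ({S1, S3, S4, S5}), so by Hall's theorem at most 5 of the 6 students can be matched.
Hence no matching covers every student.

No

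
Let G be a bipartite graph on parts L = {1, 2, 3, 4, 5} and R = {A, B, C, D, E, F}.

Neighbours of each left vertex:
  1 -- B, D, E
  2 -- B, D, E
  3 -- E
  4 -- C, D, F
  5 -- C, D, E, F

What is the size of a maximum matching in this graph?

One maximum matching: 1-B, 2-D, 3-E, 4-F, 5-C.
All 5 left vertices are matched, so no larger matching exists.

5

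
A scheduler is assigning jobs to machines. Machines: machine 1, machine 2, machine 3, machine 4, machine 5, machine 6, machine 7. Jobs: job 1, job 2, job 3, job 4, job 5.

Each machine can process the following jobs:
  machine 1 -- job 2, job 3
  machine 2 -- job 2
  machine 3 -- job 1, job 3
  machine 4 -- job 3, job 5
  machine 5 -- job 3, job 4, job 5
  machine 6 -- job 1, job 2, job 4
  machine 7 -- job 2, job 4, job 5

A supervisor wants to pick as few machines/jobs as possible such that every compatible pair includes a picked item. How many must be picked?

5

The 5 edges machine 1–job 3, machine 2–job 2, machine 3–job 1, machine 4–job 5, machine 5–job 4 form a matching, so any vertex cover needs at least 5 vertices (one per matched edge).
Conversely {job 1, job 2, job 3, job 4, job 5} meets every edge and has exactly 5 vertices, so 5 is optimal.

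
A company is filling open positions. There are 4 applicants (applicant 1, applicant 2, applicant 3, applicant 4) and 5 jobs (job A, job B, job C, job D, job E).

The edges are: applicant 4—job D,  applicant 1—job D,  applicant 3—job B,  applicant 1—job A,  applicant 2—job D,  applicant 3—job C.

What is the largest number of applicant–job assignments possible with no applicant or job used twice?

For example, pair applicant 1→job A, applicant 2→job D, applicant 3→job B.
The set {applicant 2, applicant 4} has only 1 neighbour ({job D}), so by Hall's theorem at most 3 of the 4 applicants can be matched.

3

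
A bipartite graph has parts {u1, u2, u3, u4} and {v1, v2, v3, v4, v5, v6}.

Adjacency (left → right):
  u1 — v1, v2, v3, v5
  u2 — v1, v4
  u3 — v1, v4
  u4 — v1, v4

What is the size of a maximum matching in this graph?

For example, pair u1–v2, u2–v4, u3–v1.
The set {u2, u3, u4} has only 2 neighbours ({v1, v4}), so by Hall's theorem at most 3 of the 4 left vertices can be matched.

3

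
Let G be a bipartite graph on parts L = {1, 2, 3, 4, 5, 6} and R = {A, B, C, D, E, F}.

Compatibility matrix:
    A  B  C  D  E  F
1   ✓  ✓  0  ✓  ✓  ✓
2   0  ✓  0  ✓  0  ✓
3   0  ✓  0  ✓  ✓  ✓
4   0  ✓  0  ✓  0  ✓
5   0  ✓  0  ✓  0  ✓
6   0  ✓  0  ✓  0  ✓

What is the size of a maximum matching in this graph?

5

For example, pair 1→A, 2→D, 3→E, 4→F, 5→B.
The set {2, 4, 5, 6} has only 3 neighbours ({B, D, F}), so by Hall's theorem at most 5 of the 6 left vertices can be matched.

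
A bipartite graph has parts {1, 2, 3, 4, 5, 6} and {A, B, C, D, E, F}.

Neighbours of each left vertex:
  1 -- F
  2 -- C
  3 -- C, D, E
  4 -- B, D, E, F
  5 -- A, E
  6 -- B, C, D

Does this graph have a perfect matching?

One maximum matching: 1–F, 2–C, 3–D, 4–E, 5–A, 6–B.
Every left vertex is matched, so this is a perfect matching.

Yes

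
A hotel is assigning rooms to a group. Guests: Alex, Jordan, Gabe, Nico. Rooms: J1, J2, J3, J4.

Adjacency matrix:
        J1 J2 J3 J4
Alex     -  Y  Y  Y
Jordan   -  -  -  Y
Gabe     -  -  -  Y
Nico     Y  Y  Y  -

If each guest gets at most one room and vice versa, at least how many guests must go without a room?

1

One maximum matching: Alex→J2, Jordan→J4, Nico→J3.
The set {Jordan, Gabe} has only 1 neighbour ({J4}), so by Hall's theorem at most 3 of the 4 guests can be matched.
That matches 3 of the 4, leaving 1 unmatched; no matching can do better.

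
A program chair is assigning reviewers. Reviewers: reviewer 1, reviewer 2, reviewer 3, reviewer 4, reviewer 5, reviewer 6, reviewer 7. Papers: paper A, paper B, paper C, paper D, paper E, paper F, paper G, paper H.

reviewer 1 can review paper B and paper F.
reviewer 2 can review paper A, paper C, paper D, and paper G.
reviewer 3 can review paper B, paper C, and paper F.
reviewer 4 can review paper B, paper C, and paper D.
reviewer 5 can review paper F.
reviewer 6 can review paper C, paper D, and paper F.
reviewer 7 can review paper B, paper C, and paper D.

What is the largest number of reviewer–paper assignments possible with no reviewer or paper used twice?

5

One maximum matching: reviewer 1-paper B, reviewer 2-paper A, reviewer 3-paper C, reviewer 4-paper D, reviewer 5-paper F.
The set {reviewer 1, reviewer 3, reviewer 4, reviewer 5, reviewer 6, reviewer 7} has only 4 neighbours ({paper B, paper C, paper D, paper F}), so by Hall's theorem at most 5 of the 7 reviewers can be matched.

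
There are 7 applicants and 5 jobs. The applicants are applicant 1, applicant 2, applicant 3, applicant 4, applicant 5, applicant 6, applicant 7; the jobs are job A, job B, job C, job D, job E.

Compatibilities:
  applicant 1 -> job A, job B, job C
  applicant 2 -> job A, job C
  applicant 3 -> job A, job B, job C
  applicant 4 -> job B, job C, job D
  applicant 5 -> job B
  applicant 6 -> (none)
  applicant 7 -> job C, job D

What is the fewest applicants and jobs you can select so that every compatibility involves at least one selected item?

4

The 4 edges applicant 1–job B, applicant 2–job C, applicant 3–job A, applicant 4–job D form a matching, so any vertex cover needs at least 4 vertices (one per matched edge).
Conversely {job A, job B, job C, job D} meets every edge and has exactly 4 vertices, so 4 is optimal.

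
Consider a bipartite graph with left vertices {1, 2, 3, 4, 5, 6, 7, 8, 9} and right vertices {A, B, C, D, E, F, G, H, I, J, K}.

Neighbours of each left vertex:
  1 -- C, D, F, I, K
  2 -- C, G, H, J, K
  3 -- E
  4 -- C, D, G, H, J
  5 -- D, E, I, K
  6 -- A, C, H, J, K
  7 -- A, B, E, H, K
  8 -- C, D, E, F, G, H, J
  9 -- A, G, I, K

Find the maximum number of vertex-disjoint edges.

A valid assignment of size 9: 1→F, 2→G, 3→E, 4→H, 5→D, 6→A, 7→K, 8→J, 9→I.
All 9 left vertices are matched, so no larger matching exists.

9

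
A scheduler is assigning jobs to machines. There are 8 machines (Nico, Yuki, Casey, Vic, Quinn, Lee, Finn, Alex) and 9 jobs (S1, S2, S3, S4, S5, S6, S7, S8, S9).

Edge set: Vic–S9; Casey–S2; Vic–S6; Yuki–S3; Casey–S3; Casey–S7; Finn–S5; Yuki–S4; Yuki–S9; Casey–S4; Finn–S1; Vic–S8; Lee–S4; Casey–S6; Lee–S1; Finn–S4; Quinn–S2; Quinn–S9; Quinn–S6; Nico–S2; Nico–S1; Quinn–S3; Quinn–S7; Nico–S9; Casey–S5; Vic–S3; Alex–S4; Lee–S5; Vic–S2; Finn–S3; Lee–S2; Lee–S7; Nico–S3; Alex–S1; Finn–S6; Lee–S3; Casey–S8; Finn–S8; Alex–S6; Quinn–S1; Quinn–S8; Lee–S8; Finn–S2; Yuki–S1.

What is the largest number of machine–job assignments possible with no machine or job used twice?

8

For example, pair Nico→S1, Yuki→S9, Casey→S7, Vic→S2, Quinn→S6, Lee→S8, Finn→S3, Alex→S4.
This saturates every machine, so 8 is the maximum.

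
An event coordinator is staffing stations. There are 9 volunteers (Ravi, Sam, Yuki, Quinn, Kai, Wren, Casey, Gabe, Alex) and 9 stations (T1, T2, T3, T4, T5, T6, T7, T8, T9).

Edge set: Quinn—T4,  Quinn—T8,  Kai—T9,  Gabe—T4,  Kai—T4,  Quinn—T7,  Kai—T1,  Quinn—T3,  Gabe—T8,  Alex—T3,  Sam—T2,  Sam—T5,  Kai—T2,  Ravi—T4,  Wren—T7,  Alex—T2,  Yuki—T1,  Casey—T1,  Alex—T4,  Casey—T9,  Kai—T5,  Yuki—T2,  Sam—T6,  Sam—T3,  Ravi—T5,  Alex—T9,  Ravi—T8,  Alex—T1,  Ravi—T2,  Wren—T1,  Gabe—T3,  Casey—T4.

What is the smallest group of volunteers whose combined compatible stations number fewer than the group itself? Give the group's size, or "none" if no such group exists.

A matching saturating every volunteer exists, for instance Ravi→T8, Sam→T6, Yuki→T2, Quinn→T7, Kai→T5, Wren→T1, Casey→T9, Gabe→T3, Alex→T4.
By Hall's marriage theorem, this means |N(S)| ≥ |S| for every subset S, so no violating subset exists.

none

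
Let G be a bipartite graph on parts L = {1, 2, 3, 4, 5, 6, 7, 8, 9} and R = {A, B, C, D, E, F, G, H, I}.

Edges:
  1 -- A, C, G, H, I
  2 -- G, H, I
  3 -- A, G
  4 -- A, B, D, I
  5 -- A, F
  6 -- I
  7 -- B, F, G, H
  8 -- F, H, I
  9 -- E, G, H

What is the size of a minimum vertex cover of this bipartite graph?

9

The 9 edges 1–C, 2–H, 3–G, 4–D, 5–A, 6–I, 7–B, 8–F, 9–E form a matching, so any vertex cover needs at least 9 vertices (one per matched edge).
Conversely {1, 2, 3, 4, 5, 6, 7, 8, 9} meets every edge and has exactly 9 vertices, so 9 is optimal.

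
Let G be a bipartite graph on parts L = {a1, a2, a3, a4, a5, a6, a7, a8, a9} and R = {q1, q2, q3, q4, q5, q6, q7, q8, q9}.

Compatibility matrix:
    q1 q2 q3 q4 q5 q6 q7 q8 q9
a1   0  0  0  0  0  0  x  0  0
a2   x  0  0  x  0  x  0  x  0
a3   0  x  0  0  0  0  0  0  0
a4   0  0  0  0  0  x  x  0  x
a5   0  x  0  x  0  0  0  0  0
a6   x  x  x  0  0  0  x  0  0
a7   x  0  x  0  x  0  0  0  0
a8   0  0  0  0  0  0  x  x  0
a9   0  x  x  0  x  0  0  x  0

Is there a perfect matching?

Yes

A valid assignment of size 9: a1→q7, a2→q6, a3→q2, a4→q9, a5→q4, a6→q1, a7→q3, a8→q8, a9→q5.
All 9 left vertices are covered.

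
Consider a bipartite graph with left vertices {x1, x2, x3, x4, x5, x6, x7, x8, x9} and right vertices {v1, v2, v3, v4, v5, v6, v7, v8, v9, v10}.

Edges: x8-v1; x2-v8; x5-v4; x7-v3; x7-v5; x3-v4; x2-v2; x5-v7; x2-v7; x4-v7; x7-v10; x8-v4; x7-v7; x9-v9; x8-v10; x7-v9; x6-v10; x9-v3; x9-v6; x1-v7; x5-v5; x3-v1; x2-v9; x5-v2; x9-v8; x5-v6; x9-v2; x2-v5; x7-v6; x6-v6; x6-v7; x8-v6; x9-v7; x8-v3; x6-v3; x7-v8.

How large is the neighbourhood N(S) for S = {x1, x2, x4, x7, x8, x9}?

The union of neighbours of {x1, x2, x4, x7, x8, x9} is {v1, v2, v3, v4, v5, v6, v7, v8, v9, v10}, which has 10 elements.
Since |N(S)| = 10 ≥ |S| = 6, Hall's condition holds for this subset.

10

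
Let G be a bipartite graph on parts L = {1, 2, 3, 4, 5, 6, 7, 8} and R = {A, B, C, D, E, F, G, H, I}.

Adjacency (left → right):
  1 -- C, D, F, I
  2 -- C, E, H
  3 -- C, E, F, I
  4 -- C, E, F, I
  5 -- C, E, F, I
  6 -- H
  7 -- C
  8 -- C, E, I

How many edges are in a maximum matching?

6

For example, pair 1-D, 2-E, 3-I, 4-F, 5-C, 6-H.
The set {2, 3, 4, 5, 6, 7, 8} has only 5 neighbours ({C, E, F, H, I}), so by Hall's theorem at most 6 of the 8 left vertices can be matched.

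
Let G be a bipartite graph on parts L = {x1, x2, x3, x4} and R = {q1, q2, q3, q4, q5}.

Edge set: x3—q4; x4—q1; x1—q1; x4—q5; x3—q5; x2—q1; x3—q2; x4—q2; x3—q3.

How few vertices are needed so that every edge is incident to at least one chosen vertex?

3

The 3 edges x1–q1, x3–q4, x4–q2 form a matching, so any vertex cover needs at least 3 vertices (one per matched edge).
Conversely {x3, x4, q1} meets every edge and has exactly 3 vertices, so 3 is optimal.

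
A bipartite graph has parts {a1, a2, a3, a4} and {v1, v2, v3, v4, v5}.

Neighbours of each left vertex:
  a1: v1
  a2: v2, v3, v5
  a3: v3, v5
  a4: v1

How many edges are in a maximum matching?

3

A valid assignment of size 3: a1–v1, a2–v2, a3–v3.
The set {a1, a4} has only 1 neighbour ({v1}), so by Hall's theorem at most 3 of the 4 left vertices can be matched.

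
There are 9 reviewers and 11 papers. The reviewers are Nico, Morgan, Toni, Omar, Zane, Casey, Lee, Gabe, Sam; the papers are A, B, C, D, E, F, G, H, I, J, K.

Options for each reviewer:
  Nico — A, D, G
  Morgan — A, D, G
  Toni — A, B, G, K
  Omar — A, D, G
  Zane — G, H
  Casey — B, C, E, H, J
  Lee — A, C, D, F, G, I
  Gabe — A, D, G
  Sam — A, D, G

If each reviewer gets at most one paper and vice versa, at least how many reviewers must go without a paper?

2

For example, pair Nico–A, Morgan–D, Toni–B, Omar–G, Zane–H, Casey–J, Lee–F.
The set {Nico, Morgan, Omar, Gabe, Sam} has only 3 neighbours ({A, D, G}), so by Hall's theorem at most 7 of the 9 reviewers can be matched.
That matches 7 of the 9, leaving 2 unmatched; no matching can do better.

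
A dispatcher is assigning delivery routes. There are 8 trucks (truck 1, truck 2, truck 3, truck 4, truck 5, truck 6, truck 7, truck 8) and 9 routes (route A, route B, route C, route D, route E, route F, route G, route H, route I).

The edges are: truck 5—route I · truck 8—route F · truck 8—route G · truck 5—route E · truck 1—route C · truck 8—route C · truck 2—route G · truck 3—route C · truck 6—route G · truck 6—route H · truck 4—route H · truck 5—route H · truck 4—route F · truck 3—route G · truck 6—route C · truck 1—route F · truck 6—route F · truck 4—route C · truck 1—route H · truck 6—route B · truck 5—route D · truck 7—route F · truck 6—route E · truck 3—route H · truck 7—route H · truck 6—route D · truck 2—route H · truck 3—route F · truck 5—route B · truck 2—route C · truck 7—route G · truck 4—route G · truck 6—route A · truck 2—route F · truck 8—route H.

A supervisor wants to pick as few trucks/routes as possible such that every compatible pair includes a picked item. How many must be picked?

6

The 6 edges truck 1–route C, truck 2–route H, truck 3–route F, truck 4–route G, truck 5–route D, truck 6–route E form a matching, so any vertex cover needs at least 6 vertices (one per matched edge).
Conversely {truck 5, truck 6, route C, route F, route G, route H} meets every edge and has exactly 6 vertices, so 6 is optimal.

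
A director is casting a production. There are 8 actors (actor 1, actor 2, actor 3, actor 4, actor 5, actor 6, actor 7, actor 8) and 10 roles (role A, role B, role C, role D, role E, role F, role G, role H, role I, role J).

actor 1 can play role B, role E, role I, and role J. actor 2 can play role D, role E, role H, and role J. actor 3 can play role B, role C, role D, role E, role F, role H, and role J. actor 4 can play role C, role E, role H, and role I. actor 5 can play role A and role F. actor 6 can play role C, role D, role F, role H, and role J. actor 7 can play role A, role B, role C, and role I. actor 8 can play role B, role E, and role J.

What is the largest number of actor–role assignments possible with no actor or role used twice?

A valid assignment of size 8: actor 1→role B, actor 2→role D, actor 3→role F, actor 4→role H, actor 5→role A, actor 6→role C, actor 7→role I, actor 8→role E.
All 8 actors are matched, so no larger matching exists.

8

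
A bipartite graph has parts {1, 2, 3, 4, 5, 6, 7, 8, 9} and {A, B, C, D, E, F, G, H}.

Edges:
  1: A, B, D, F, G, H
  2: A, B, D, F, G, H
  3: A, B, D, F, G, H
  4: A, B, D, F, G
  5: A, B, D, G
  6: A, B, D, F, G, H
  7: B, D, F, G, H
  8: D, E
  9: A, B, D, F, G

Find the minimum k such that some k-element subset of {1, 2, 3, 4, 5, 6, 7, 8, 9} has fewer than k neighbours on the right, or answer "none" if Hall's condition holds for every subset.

Take S = {1, 2, 3, 4, 5, 6, 7}. Its neighbourhood is {A, B, D, F, G, H}, so |N(S)| = 6 < |S| = 7.
Every subset of size less than 7 has at least as many neighbours as members, so 7 is the minimum.

7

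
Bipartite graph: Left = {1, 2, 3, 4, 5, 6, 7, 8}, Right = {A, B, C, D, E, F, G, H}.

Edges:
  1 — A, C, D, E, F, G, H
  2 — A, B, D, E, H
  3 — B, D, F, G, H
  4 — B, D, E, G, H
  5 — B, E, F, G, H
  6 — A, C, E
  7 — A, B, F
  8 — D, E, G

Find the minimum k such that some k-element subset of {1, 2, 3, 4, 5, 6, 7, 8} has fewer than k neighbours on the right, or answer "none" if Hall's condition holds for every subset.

none

A matching saturating every left vertex exists, for instance 1→A, 2→H, 3→D, 4→G, 5→B, 6→C, 7→F, 8→E.
By Hall's marriage theorem, this means |N(S)| ≥ |S| for every subset S, so no violating subset exists.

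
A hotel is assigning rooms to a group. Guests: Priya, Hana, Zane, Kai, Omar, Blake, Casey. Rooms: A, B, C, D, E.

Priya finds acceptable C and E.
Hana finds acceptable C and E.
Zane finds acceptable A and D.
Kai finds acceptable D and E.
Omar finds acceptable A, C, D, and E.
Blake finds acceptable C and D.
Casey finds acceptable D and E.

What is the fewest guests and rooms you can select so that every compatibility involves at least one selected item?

{A, C, D, E} is a vertex cover of size 4: every edge has an endpoint in this set.
No smaller cover exists because Priya–C, Hana–E, Zane–A, Kai–D is a matching of size 4, and a cover must include an endpoint of each of these disjoint edges (König's theorem).

4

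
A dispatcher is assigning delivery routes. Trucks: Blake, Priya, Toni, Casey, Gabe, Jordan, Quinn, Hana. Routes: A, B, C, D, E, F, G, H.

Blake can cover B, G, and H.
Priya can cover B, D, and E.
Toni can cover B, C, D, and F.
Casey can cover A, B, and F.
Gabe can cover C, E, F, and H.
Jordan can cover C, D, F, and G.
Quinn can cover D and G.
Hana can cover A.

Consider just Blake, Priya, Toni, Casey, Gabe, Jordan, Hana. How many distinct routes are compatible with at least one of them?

The union of neighbours of {Blake, Priya, Toni, Casey, Gabe, Jordan, Hana} is {A, B, C, D, E, F, G, H}, which has 8 elements.
Since |N(S)| = 8 ≥ |S| = 7, Hall's condition holds for this subset.

8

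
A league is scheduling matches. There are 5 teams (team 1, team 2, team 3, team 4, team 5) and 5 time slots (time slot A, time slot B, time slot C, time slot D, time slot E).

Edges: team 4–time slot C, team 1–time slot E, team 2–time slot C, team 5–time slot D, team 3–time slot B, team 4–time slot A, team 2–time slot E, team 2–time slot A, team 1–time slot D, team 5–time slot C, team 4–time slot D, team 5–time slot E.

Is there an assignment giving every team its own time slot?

Yes

One maximum matching: team 1-time slot E, team 2-time slot C, team 3-time slot B, team 4-time slot A, team 5-time slot D.
All 5 teams are covered.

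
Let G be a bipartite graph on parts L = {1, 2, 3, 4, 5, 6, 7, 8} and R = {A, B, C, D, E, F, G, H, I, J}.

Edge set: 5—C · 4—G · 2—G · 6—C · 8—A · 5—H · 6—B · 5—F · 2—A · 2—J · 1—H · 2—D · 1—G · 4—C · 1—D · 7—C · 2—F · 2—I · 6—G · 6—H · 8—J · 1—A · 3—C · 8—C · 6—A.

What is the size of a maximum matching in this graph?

7

One maximum matching: 1–D, 2–A, 3–C, 4–G, 5–F, 6–H, 8–J.
The set {3, 7} has only 1 neighbour ({C}), so by Hall's theorem at most 7 of the 8 left vertices can be matched.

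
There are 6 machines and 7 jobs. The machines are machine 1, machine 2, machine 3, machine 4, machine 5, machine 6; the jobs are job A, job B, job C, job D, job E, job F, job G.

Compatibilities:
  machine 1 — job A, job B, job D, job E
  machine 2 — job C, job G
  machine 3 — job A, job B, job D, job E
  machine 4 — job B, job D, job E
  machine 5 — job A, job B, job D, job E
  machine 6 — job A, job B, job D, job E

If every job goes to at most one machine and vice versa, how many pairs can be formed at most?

5

A valid assignment of size 5: machine 1-job E, machine 2-job G, machine 3-job B, machine 4-job D, machine 5-job A.
The set {machine 1, machine 3, machine 4, machine 5, machine 6} has only 4 neighbours ({job A, job B, job D, job E}), so by Hall's theorem at most 5 of the 6 machines can be matched.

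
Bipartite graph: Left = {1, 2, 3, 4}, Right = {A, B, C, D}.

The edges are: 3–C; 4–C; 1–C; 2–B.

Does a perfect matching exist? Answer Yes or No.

No

The set {1, 3, 4} has only 1 neighbour ({C}), so by Hall's theorem at most 2 of the 4 left vertices can be matched.
Hence no matching covers every left vertex.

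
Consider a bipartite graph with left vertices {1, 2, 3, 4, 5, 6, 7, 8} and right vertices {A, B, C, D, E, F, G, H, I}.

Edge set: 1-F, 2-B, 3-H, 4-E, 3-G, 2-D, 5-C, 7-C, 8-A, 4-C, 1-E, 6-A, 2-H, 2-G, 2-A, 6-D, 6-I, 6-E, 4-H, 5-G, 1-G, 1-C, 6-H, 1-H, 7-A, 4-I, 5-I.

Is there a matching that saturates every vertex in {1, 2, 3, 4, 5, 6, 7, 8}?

Yes

One maximum matching: 1-F, 2-G, 3-H, 4-E, 5-I, 6-D, 7-C, 8-A.
All 8 left vertices are covered.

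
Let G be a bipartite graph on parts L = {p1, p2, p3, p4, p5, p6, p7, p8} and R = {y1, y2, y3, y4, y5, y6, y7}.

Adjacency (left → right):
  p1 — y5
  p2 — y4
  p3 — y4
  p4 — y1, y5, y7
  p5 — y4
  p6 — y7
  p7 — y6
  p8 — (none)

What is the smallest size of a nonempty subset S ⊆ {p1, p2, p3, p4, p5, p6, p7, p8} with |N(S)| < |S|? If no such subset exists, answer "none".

Take S = {p8}. Its neighbourhood is {}, so |N(S)| = 0 < |S| = 1.

1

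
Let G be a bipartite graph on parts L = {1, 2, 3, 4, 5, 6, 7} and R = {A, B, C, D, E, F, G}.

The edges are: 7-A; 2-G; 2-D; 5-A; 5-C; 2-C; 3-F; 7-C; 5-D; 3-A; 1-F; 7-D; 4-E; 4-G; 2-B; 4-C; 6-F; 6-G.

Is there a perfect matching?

One maximum matching: 1–F, 2–B, 3–A, 4–E, 5–D, 6–G, 7–C.
Every left vertex is matched, so this is a perfect matching.

Yes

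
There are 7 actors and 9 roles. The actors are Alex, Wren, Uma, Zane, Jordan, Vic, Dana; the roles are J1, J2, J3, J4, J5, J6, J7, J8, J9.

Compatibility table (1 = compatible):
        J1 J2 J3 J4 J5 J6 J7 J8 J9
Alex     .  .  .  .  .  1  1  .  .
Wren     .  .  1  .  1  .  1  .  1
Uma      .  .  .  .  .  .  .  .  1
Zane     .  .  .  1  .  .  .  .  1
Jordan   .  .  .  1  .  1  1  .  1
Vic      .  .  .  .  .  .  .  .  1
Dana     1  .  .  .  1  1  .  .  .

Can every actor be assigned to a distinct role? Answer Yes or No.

The set {Uma, Vic} has only 1 neighbour ({J9}), so by Hall's theorem at most 6 of the 7 actors can be matched.
Hence no matching covers every actor.

No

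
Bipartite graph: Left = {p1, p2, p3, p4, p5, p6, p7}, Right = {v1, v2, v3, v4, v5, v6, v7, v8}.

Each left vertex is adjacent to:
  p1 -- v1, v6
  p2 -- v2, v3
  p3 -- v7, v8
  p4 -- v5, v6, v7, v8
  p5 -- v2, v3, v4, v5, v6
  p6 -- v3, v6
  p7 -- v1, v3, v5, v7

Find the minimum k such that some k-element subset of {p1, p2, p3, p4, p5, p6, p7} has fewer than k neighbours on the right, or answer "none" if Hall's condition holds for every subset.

none

A matching saturating every left vertex exists, for instance p1→v1, p2→v2, p3→v8, p4→v6, p5→v4, p6→v3, p7→v7.
By Hall's marriage theorem, this means |N(S)| ≥ |S| for every subset S, so no violating subset exists.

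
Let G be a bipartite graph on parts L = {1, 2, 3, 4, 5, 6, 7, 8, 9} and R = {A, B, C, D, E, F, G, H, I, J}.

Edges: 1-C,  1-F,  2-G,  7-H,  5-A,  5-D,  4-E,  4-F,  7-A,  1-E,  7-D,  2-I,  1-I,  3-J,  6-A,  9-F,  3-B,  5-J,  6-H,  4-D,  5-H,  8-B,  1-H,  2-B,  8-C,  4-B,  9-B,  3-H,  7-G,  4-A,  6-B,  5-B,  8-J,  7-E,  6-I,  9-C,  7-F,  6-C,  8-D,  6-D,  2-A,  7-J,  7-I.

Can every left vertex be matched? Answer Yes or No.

A valid assignment of size 9: 1-E, 2-I, 3-H, 4-F, 5-D, 6-A, 7-G, 8-J, 9-B.
All 9 left vertices are covered.

Yes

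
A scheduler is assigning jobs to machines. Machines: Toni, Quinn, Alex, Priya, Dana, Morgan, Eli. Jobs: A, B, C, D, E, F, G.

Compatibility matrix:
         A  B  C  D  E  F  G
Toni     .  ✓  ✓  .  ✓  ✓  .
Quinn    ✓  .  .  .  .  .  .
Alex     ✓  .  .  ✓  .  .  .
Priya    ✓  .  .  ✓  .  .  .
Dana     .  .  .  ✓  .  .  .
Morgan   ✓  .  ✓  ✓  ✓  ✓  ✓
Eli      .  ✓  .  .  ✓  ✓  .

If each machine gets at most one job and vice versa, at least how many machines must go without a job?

2

A valid assignment of size 5: Toni→E, Quinn→A, Alex→D, Morgan→G, Eli→B.
The set {Quinn, Alex, Priya, Dana} has only 2 neighbours ({A, D}), so by Hall's theorem at most 5 of the 7 machines can be matched.
That matches 5 of the 7, leaving 2 unmatched; no matching can do better.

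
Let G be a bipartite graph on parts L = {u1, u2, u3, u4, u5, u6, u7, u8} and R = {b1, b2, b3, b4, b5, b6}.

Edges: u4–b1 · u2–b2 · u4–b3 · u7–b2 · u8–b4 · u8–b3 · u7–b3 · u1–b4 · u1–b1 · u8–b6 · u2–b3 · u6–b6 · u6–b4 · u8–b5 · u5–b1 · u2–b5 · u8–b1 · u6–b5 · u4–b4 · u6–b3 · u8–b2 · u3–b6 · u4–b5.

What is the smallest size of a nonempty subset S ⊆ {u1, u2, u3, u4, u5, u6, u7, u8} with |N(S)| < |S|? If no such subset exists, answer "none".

Take S = {u1, u2, u3, u4, u5, u6, u7}. Its neighbourhood is {b1, b2, b3, b4, b5, b6}, so |N(S)| = 6 < |S| = 7.
Every subset of size less than 7 has at least as many neighbours as members, so 7 is the minimum.

7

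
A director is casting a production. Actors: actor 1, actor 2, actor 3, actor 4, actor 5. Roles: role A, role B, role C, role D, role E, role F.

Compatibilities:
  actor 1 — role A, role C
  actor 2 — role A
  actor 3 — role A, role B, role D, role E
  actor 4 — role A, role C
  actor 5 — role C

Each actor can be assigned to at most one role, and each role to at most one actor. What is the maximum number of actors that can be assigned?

3

A valid assignment of size 3: actor 1-role C, actor 2-role A, actor 3-role B.
The set {actor 1, actor 2, actor 4, actor 5} has only 2 neighbours ({role A, role C}), so by Hall's theorem at most 3 of the 5 actors can be matched.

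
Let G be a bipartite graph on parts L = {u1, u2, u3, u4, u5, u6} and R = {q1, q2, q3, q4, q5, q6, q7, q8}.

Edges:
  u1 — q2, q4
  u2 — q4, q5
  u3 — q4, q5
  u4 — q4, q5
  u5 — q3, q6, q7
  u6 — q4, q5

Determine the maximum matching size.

One maximum matching: u1–q2, u2–q4, u3–q5, u5–q6.
The set {u2, u3, u4, u6} has only 2 neighbours ({q4, q5}), so by Hall's theorem at most 4 of the 6 left vertices can be matched.

4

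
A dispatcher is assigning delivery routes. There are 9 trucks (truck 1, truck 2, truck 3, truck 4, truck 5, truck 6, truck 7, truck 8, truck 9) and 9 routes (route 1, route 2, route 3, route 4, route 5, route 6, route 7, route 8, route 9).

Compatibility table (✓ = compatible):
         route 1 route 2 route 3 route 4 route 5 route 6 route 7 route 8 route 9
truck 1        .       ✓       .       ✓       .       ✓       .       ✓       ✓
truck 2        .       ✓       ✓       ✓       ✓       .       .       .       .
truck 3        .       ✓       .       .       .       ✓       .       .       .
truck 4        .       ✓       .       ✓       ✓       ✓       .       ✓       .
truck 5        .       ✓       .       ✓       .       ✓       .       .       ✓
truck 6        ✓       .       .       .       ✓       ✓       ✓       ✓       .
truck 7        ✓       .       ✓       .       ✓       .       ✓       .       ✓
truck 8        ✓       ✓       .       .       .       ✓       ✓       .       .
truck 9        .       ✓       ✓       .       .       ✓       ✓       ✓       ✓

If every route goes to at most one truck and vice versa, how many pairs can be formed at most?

9

A valid assignment of size 9: truck 1–route 8, truck 2–route 4, truck 3–route 6, truck 4–route 5, truck 5–route 2, truck 6–route 1, truck 7–route 9, truck 8–route 7, truck 9–route 3.
This saturates every truck, so 9 is the maximum.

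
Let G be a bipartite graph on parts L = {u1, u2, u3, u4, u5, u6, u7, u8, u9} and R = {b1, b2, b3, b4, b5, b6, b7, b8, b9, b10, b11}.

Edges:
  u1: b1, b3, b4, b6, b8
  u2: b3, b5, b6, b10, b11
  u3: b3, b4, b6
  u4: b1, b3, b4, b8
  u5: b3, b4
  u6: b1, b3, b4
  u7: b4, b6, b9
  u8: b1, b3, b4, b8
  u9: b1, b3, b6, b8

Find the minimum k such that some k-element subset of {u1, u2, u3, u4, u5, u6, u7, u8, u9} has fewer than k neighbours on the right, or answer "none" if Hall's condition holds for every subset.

Take S = {u1, u3, u4, u5, u6, u8}. Its neighbourhood is {b1, b3, b4, b6, b8}, so |N(S)| = 5 < |S| = 6.
Every subset of size less than 6 has at least as many neighbours as members, so 6 is the minimum.

6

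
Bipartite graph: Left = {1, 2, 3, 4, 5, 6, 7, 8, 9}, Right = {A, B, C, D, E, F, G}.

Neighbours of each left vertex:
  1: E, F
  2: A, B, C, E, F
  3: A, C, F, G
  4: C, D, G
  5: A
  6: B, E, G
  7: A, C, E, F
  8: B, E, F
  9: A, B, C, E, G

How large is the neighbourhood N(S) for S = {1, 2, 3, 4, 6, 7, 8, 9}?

7

The union of neighbours of {1, 2, 3, 4, 6, 7, 8, 9} is {A, B, C, D, E, F, G}, which has 7 elements.
Since |N(S)| = 7 < |S| = 8, Hall's condition fails for this subset.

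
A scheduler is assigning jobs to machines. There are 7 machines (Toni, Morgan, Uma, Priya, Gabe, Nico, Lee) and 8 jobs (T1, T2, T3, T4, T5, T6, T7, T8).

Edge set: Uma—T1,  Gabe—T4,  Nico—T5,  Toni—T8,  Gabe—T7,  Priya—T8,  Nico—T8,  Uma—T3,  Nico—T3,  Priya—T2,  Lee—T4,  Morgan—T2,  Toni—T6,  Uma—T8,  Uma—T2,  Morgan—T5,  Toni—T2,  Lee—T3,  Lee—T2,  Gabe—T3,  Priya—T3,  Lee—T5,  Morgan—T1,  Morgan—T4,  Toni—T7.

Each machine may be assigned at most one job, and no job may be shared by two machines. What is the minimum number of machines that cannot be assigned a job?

0

For example, pair Toni-T8, Morgan-T2, Uma-T1, Priya-T3, Gabe-T7, Nico-T5, Lee-T4.
This saturates every machine, so 7 is the maximum.
That matches 7 of the 7, leaving 0 unmatched; no matching can do better.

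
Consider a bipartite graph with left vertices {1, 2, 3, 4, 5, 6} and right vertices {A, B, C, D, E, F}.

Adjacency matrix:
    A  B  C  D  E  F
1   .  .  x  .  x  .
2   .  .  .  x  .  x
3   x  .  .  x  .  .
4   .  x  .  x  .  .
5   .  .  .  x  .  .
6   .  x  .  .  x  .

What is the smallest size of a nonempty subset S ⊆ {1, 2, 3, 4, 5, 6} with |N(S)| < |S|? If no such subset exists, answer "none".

none

A matching saturating every left vertex exists, for instance 1→C, 2→F, 3→A, 4→B, 5→D, 6→E.
By Hall's marriage theorem, this means |N(S)| ≥ |S| for every subset S, so no violating subset exists.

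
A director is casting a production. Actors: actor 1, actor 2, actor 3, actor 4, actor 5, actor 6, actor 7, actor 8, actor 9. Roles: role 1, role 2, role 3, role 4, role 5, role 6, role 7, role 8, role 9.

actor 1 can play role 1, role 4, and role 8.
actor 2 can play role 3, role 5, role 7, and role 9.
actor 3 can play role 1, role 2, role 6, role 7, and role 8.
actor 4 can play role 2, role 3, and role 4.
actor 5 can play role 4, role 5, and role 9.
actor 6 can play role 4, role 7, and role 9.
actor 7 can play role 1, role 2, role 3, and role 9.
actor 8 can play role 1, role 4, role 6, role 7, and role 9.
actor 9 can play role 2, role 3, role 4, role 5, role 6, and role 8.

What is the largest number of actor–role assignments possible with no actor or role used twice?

9

One maximum matching: actor 1-role 4, actor 2-role 3, actor 3-role 7, actor 4-role 2, actor 5-role 5, actor 6-role 9, actor 7-role 1, actor 8-role 6, actor 9-role 8.
All 9 actors are matched, so no larger matching exists.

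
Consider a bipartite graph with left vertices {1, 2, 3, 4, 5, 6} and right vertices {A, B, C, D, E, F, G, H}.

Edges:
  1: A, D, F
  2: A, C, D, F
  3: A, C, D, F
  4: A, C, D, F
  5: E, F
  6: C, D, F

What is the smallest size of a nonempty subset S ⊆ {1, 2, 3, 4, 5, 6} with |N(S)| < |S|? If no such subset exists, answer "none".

5

Take S = {1, 2, 3, 4, 6}. Its neighbourhood is {A, C, D, F}, so |N(S)| = 4 < |S| = 5.
Every subset of size less than 5 has at least as many neighbours as members, so 5 is the minimum.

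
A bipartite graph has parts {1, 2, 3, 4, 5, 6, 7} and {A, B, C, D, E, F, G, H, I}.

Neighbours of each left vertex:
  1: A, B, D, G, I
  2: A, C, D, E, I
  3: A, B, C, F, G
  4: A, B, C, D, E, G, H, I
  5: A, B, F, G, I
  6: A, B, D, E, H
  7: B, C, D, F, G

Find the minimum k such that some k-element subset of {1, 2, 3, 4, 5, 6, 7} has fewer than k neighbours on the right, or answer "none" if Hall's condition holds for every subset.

none

A matching saturating every left vertex exists, for instance 1→B, 2→D, 3→C, 4→A, 5→F, 6→E, 7→G.
By Hall's marriage theorem, this means |N(S)| ≥ |S| for every subset S, so no violating subset exists.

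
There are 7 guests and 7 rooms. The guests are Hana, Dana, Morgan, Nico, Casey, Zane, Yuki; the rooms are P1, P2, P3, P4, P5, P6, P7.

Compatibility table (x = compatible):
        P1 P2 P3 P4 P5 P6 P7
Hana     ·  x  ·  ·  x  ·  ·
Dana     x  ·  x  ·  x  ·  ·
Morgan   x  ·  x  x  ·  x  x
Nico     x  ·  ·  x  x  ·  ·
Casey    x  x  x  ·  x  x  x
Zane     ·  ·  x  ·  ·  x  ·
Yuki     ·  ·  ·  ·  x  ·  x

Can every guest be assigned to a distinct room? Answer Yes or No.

A valid assignment of size 7: Hana→P2, Dana→P5, Morgan→P1, Nico→P4, Casey→P3, Zane→P6, Yuki→P7.
All 7 guests are covered.

Yes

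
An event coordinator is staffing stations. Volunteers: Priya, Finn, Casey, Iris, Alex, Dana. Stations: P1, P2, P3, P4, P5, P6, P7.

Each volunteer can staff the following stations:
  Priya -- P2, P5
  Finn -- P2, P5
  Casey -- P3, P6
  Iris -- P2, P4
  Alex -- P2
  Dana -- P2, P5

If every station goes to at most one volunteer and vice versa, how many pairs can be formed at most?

4

For example, pair Priya→P2, Finn→P5, Casey→P6, Iris→P4.
The set {Priya, Finn, Alex, Dana} has only 2 neighbours ({P2, P5}), so by Hall's theorem at most 4 of the 6 volunteers can be matched.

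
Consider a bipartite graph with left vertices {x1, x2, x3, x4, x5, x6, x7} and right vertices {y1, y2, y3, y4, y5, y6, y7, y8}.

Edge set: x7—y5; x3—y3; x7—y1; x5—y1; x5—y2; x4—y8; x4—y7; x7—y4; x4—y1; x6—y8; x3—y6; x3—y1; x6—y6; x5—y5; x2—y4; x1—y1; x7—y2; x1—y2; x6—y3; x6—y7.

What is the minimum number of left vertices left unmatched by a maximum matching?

A valid assignment of size 7: x1→y2, x2→y4, x3→y3, x4→y7, x5→y5, x6→y8, x7→y1.
All 7 left vertices are matched, so no larger matching exists.
That matches 7 of the 7, leaving 0 unmatched; no matching can do better.

0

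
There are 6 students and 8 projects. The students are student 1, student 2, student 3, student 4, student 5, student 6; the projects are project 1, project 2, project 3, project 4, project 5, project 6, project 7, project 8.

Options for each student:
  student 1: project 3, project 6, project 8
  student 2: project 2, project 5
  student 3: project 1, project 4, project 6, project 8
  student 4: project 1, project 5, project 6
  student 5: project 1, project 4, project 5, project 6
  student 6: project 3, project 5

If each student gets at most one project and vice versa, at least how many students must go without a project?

For example, pair student 1→project 8, student 2→project 2, student 3→project 1, student 4→project 5, student 5→project 4, student 6→project 3.
This saturates every student, so 6 is the maximum.
That matches 6 of the 6, leaving 0 unmatched; no matching can do better.

0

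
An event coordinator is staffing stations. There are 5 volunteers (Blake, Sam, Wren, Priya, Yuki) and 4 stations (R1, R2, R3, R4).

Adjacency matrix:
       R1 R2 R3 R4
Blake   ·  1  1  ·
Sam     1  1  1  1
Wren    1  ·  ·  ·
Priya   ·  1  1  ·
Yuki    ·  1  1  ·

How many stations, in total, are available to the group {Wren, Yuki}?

3

The union of neighbours of {Wren, Yuki} is {R1, R2, R3}, which has 3 elements.
Since |N(S)| = 3 ≥ |S| = 2, Hall's condition holds for this subset.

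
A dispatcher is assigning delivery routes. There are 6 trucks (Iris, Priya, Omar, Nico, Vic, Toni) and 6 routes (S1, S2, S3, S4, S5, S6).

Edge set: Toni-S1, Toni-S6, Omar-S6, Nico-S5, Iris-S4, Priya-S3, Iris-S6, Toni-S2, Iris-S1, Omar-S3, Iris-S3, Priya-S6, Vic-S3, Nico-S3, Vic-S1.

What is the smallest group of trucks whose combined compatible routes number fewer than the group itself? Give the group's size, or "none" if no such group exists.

none

A matching saturating every truck exists, for instance Iris→S4, Priya→S3, Omar→S6, Nico→S5, Vic→S1, Toni→S2.
By Hall's marriage theorem, this means |N(S)| ≥ |S| for every subset S, so no violating subset exists.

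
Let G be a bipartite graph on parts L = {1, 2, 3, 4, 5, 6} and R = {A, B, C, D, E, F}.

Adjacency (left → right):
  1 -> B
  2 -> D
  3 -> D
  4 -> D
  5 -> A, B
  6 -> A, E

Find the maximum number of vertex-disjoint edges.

4

For example, pair 1-B, 2-D, 5-A, 6-E.
The set {2, 3, 4} has only 1 neighbour ({D}), so by Hall's theorem at most 4 of the 6 left vertices can be matched.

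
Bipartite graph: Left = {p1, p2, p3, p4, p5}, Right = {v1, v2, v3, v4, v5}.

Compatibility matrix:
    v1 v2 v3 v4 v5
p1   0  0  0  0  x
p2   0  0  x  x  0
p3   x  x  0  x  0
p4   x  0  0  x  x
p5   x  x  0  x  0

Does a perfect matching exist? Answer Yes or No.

One maximum matching: p1→v5, p2→v3, p3→v1, p4→v4, p5→v2.
All 5 left vertices are covered.

Yes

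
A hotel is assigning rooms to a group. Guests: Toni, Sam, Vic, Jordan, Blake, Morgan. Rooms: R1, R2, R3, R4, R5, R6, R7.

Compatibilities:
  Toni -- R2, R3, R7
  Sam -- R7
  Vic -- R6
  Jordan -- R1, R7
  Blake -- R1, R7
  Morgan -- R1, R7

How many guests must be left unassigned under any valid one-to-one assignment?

2

A valid assignment of size 4: Toni–R3, Sam–R7, Vic–R6, Jordan–R1.
The set {Sam, Jordan, Blake, Morgan} has only 2 neighbours ({R1, R7}), so by Hall's theorem at most 4 of the 6 guests can be matched.
That matches 4 of the 6, leaving 2 unmatched; no matching can do better.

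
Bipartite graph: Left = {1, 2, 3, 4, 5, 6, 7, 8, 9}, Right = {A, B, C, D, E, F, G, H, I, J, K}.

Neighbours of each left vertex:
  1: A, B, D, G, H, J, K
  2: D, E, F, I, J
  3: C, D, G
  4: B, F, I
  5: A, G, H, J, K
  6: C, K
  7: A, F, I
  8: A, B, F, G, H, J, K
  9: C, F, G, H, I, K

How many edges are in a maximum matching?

9

One maximum matching: 1-J, 2-E, 3-D, 4-B, 5-K, 6-C, 7-I, 8-A, 9-G.
All 9 left vertices are matched, so no larger matching exists.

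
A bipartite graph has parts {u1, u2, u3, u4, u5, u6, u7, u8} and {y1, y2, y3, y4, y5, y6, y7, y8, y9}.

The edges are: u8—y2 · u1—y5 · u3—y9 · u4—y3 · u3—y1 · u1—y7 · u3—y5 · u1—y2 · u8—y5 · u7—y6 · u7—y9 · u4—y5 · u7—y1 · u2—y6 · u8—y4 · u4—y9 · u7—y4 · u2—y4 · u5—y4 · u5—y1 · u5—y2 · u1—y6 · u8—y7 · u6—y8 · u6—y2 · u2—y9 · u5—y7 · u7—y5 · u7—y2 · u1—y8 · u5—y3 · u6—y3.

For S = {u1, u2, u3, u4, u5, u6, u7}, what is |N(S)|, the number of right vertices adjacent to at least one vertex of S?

The union of neighbours of {u1, u2, u3, u4, u5, u6, u7} is {y1, y2, y3, y4, y5, y6, y7, y8, y9}, which has 9 elements.
Since |N(S)| = 9 ≥ |S| = 7, Hall's condition holds for this subset.

9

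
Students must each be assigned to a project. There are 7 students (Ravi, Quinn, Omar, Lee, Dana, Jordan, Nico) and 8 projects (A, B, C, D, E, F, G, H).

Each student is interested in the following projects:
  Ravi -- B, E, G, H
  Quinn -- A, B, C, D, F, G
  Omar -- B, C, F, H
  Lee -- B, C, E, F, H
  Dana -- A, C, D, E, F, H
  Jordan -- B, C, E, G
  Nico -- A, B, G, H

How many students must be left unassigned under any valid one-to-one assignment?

A valid assignment of size 7: Ravi–G, Quinn–A, Omar–C, Lee–F, Dana–H, Jordan–E, Nico–B.
This saturates every student, so 7 is the maximum.
That matches 7 of the 7, leaving 0 unmatched; no matching can do better.

0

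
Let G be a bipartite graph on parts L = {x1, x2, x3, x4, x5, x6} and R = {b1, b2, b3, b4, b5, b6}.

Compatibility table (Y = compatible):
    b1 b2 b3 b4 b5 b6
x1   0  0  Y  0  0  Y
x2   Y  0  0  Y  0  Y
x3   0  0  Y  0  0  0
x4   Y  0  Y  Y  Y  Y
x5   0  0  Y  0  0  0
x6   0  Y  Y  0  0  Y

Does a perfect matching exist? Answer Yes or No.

No

The set {x3, x5} has only 1 neighbour ({b3}), so by Hall's theorem at most 5 of the 6 left vertices can be matched.
Hence no matching covers every left vertex.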